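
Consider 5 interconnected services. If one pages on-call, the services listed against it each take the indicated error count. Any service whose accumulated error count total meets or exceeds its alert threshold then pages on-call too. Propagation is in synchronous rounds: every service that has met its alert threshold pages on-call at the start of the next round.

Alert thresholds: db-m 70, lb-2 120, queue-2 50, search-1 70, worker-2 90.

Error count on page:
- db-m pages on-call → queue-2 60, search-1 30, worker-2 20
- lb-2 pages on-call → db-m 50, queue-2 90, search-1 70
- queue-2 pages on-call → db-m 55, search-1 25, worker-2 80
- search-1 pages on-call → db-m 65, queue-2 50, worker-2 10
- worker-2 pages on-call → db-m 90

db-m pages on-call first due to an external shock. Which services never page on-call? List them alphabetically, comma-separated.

lb-2, search-1

Round 1 — db-m pages on-call (initial).
  queue-2: +60 → 60 ≥ 50
  search-1: +30 → 30 < 70
  worker-2: +20 → 20 < 90
Round 2 — queue-2 pages on-call.
  search-1: +25 → 55 < 70
  worker-2: +80 → 100 ≥ 90
Round 3 — worker-2 pages on-call.
No further pages.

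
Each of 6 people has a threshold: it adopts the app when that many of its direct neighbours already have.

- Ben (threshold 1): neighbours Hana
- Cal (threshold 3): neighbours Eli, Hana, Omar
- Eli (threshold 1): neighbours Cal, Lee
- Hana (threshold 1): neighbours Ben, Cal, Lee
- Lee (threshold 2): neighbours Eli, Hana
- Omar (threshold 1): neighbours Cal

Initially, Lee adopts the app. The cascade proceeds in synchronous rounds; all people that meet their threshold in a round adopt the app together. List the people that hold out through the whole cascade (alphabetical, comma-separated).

Cal, Omar

Round 1 — Lee adopts the app (initial).
Round 2 — checking thresholds:
  Eli: 1 of 2 neighbours ≥ 1, adopts the app.
  Hana: 1 of 3 neighbours ≥ 1, adopts the app.
Round 3 — checking thresholds:
  Ben: 1 of 1 neighbours ≥ 1, adopts the app.
  Cal: 2 of 3 neighbours < 3, not yet.
Round 4 — no new adoptions; cascade stops.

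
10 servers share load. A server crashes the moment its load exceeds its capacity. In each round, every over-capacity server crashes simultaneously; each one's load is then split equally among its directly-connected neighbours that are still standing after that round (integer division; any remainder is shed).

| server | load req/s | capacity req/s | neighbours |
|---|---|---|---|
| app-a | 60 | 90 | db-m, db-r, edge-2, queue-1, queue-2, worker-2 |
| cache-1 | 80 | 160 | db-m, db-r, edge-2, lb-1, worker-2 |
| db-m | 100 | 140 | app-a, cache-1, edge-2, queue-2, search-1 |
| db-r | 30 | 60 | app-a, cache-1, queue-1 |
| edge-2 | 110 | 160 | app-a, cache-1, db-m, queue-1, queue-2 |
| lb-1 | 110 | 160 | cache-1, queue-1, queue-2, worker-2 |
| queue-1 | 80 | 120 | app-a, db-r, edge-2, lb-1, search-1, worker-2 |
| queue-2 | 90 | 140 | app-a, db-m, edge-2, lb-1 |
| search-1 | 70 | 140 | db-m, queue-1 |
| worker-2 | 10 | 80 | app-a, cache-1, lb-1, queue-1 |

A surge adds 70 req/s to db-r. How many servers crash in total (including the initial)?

3

Round 1 — db-r at 100 > 60. db-r crashes.
  db-r sheds 100 req/s to app-a, cache-1, queue-1: 33 each (1 lost).
    app-a: 60+33 = 93 > 90
    cache-1: 80+33 = 113 ≤ 160
    queue-1: 80+33 = 113 ≤ 120
Round 2 — app-a crashes.
  app-a sheds 93 req/s to db-m, edge-2, queue-1, queue-2, worker-2: 18 each (3 lost).
    db-m: 100+18 = 118 ≤ 140
    edge-2: 110+18 = 128 ≤ 160
    queue-1: 113+18 = 131 > 120
    queue-2: 90+18 = 108 ≤ 140
    worker-2: 10+18 = 28 ≤ 80
Round 3 — queue-1 crashes.
  queue-1 sheds 131 req/s to edge-2, lb-1, search-1, worker-2: 32 each (3 lost).
    edge-2: 128+32 = 160 ≤ 160
    lb-1: 110+32 = 142 ≤ 160
    search-1: 70+32 = 102 ≤ 140
    worker-2: 28+32 = 60 ≤ 80
No further crashes.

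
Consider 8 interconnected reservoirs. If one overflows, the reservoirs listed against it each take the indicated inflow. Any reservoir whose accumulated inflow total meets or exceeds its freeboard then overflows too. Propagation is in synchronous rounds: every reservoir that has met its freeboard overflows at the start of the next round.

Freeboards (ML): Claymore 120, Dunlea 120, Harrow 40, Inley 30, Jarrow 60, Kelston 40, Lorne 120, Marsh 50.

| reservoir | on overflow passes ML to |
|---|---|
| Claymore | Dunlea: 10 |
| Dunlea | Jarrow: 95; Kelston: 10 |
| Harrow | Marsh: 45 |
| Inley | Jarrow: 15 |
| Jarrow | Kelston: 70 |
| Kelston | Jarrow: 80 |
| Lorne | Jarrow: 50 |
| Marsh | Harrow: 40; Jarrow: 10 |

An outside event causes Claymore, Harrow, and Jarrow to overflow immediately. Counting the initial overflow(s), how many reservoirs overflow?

4

Round 1 — Claymore, Harrow, Jarrow overflow (initial).
  Dunlea: +10 → 10 < 120
  Kelston: +70 → 70 ≥ 40
  Marsh: +45 → 45 < 50
Round 2 — Kelston overflows.
No further overflows.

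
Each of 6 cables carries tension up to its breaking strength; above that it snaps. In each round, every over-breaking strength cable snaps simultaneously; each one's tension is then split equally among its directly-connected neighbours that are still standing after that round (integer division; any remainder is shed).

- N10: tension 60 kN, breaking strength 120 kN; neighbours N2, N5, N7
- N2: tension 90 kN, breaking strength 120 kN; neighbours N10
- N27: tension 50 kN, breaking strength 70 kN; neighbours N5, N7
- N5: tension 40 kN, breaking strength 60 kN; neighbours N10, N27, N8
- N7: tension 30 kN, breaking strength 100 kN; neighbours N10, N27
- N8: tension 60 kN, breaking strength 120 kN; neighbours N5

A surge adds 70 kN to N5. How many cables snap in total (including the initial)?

Round 1 — N5 at 110 > 60. N5 snaps.
  N5 sheds 110 kN to N10, N27, N8: 36 each (2 lost).
    N10: 60+36 = 96 ≤ 120
    N27: 50+36 = 86 > 70
    N8: 60+36 = 96 ≤ 120
Round 2 — N27 snaps.
  N27 sheds 86 kN to N7: 86 each.
    N7: 30+86 = 116 > 100
Round 3 — N7 snaps.
  N7 sheds 116 kN to N10: 116 each.
    N10: 96+116 = 212 > 120
Round 4 — N10 snaps.
  N10 sheds 212 kN to N2: 212 each.
    N2: 90+212 = 302 > 120
Round 5 — N2 snaps.
  N2 sheds 302 kN: no online neighbours, lost.
No further breaks.

5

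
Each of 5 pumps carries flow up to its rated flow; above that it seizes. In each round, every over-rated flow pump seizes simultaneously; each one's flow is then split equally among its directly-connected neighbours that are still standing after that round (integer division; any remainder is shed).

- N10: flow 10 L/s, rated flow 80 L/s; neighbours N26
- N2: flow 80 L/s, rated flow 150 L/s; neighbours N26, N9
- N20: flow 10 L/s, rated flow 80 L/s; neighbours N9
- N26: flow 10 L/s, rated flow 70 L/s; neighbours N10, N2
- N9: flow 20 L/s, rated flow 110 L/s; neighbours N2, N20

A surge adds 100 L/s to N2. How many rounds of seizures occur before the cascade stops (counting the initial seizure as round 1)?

3

Round 1 — N2 at 180 > 150. N2 seizes.
  N2 sheds 180 L/s to N26, N9: 90 each.
    N26: 10+90 = 100 > 70
    N9: 20+90 = 110 ≤ 110
Round 2 — N26 seizes.
  N26 sheds 100 L/s to N10: 100 each.
    N10: 10+100 = 110 > 80
Round 3 — N10 seizes.
  N10 sheds 110 L/s: no online neighbours, lost.
No further seizures.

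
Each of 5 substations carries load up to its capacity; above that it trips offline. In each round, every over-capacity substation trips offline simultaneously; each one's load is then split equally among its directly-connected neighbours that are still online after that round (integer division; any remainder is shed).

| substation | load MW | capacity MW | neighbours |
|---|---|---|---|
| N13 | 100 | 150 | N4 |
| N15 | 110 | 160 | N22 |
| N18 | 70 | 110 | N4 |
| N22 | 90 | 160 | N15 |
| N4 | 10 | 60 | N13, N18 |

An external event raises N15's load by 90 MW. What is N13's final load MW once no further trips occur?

100

Round 1 — N15 at 200 > 160. N15 trips offline.
  N15 sheds 200 MW to N22: 200 each.
    N22: 90+200 = 290 > 160
Round 2 — N22 trips offline.
  N22 sheds 290 MW: no online neighbours, lost.
No further trips.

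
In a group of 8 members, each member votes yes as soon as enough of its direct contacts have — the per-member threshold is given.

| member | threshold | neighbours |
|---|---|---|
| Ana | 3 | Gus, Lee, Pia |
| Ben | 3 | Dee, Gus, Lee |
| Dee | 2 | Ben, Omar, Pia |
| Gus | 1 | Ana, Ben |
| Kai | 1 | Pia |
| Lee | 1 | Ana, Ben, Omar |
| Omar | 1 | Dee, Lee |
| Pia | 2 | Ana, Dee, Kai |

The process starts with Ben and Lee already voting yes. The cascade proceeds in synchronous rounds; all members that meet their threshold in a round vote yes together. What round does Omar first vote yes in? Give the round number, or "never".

Round 1 — Ben, Lee vote yes (initial).
Round 2 — checking thresholds:
  Ana: 1 of 3 neighbours < 3, holds.
  Dee: 1 of 3 neighbours < 2, holds.
  Gus: 1 of 2 neighbours ≥ 1, votes yes.
  Omar: 1 of 2 neighbours ≥ 1, votes yes.
Round 3 — checking thresholds:
  Ana: 2 of 3 neighbours < 3, holds.
  Dee: 2 of 3 neighbours ≥ 2, votes yes.
Round 4 — no new yes votes; cascade stops.

2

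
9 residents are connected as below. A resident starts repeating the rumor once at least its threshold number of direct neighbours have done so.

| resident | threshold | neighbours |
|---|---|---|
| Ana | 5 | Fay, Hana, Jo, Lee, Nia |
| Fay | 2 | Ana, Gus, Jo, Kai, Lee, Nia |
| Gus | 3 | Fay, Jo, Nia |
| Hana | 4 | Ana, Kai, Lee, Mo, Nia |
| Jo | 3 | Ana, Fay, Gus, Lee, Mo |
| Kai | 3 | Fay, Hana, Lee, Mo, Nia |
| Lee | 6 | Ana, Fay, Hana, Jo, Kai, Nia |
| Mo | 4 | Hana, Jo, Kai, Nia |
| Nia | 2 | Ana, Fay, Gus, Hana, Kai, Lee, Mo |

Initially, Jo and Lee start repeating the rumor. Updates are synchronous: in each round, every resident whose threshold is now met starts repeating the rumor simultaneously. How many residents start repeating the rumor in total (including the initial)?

6

Round 1 — Jo, Lee start repeating the rumor (initial).
Round 2 — checking thresholds:
  Ana: 2 of 5 neighbours < 5, below threshold.
  Fay: 2 of 6 neighbours ≥ 2, starts repeating the rumor.
  Gus: 1 of 3 neighbours < 3, below threshold.
  Hana: 1 of 5 neighbours < 4, below threshold.
  Kai: 1 of 5 neighbours < 3, below threshold.
  Mo: 1 of 4 neighbours < 4, below threshold.
  Nia: 1 of 7 neighbours < 2, below threshold.
Round 3 — checking thresholds:
  Ana: 3 of 5 neighbours < 5, below threshold.
  Gus: 2 of 3 neighbours < 3, below threshold.
  Hana: 1 of 5 neighbours < 4, below threshold.
  Kai: 2 of 5 neighbours < 3, below threshold.
  Mo: 1 of 4 neighbours < 4, below threshold.
  Nia: 2 of 7 neighbours ≥ 2, starts repeating the rumor.
Round 4 — checking thresholds:
  Ana: 4 of 5 neighbours < 5, below threshold.
  Gus: 3 of 3 neighbours ≥ 3, starts repeating the rumor.
  Hana: 2 of 5 neighbours < 4, below threshold.
  Kai: 3 of 5 neighbours ≥ 3, starts repeating the rumor.
  Mo: 2 of 4 neighbours < 4, below threshold.
Round 5 — no new spreads; cascade stops.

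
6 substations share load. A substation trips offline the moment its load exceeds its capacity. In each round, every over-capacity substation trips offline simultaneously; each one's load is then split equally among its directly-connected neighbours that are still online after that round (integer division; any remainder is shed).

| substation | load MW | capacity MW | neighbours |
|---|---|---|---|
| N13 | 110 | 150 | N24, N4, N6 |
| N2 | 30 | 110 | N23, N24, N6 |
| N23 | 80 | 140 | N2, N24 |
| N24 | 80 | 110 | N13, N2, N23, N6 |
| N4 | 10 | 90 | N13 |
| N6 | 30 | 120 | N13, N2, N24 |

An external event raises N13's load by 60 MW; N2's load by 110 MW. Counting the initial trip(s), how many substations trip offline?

5

Round 1 — N13 at 170 > 150; N2 at 140 > 110. N13, N2 trip offline.
  N13 sheds 170 MW to N24, N4, N6: 56 each (2 lost).
    N24: 80+56 = 136 > 110
    N4: 10+56 = 66 ≤ 90
    N6: 30+56 = 86 ≤ 120
  N2 sheds 140 MW to N23, N24, N6: 46 each (2 lost).
    N23: 80+46 = 126 ≤ 140
    N24: 136+46 = 182 > 110
    N6: 86+46 = 132 > 120
Round 2 — N24, N6 trip offline.
  N24 sheds 182 MW to N23: 182 each.
    N23: 126+182 = 308 > 140
  N6 sheds 132 MW: no online neighbours, lost.
Round 3 — N23 trips offline.
  N23 sheds 308 MW: no online neighbours, lost.
No further trips.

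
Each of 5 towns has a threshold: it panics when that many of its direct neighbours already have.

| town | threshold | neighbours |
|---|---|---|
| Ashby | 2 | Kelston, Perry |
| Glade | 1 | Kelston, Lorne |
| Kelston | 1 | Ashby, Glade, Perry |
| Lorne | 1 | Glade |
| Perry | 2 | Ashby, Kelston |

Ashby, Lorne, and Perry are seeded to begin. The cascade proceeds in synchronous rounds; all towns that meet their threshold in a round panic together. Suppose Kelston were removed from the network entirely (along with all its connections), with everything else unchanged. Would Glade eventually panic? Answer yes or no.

yes

With Kelston removed:
Round 1 — Ashby, Lorne, Perry panic (initial).
Round 2 — checking thresholds:
  Glade: 1 of 1 neighbours ≥ 1, panics.
Round 3 — no new panics; cascade stops.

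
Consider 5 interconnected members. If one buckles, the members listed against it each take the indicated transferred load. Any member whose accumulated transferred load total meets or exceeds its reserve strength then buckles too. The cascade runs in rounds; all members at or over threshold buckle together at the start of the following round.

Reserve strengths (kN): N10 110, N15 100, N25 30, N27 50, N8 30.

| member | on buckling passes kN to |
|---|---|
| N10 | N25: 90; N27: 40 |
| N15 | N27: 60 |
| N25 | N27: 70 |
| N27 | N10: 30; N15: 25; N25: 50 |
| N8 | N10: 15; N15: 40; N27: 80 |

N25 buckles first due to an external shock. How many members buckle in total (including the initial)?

Round 1 — N25 buckles (initial).
  N27: +70 → 70 ≥ 50
Round 2 — N27 buckles.
  N10: +30 → 30 < 110
  N15: +25 → 25 < 100
No further bucklings.

2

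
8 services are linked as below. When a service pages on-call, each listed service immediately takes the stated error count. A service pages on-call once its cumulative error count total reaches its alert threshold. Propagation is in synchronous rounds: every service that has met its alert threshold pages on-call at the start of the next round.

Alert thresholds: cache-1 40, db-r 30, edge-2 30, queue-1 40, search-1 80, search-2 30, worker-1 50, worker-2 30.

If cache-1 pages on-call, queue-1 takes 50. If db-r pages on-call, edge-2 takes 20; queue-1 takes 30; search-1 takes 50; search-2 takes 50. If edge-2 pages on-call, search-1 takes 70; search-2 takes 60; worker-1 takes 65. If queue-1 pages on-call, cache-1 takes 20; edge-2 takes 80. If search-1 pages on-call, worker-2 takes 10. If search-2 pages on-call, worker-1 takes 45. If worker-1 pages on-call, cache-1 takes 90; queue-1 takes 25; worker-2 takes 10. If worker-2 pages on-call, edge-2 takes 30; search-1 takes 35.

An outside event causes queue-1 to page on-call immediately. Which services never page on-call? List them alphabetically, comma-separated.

Round 1 — queue-1 pages on-call (initial).
  cache-1: +20 → 20 < 40
  edge-2: +80 → 80 ≥ 30
Round 2 — edge-2 pages on-call.
  search-1: +70 → 70 < 80
  search-2: +60 → 60 ≥ 30
  worker-1: +65 → 65 ≥ 50
Round 3 — search-2, worker-1 page on-call.
  cache-1: +90 → 110 ≥ 40
  worker-2: +10 → 10 < 30
Round 4 — cache-1 pages on-call.
No further pages.

db-r, search-1, worker-2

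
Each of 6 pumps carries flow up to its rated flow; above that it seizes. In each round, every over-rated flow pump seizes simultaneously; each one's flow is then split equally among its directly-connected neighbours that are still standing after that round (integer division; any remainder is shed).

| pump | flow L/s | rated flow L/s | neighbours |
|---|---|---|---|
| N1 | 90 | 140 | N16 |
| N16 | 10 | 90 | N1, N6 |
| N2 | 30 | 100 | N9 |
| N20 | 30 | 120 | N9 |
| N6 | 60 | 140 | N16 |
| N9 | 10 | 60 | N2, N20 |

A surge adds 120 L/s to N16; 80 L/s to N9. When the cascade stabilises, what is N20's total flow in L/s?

75

Round 1 — N16 at 130 > 90; N9 at 90 > 60. N16, N9 seize.
  N16 sheds 130 L/s to N1, N6: 65 each.
    N1: 90+65 = 155 > 140
    N6: 60+65 = 125 ≤ 140
  N9 sheds 90 L/s to N2, N20: 45 each.
    N2: 30+45 = 75 ≤ 100
    N20: 30+45 = 75 ≤ 120
Round 2 — N1 seizes.
  N1 sheds 155 L/s: no online neighbours, lost.
No further seizures.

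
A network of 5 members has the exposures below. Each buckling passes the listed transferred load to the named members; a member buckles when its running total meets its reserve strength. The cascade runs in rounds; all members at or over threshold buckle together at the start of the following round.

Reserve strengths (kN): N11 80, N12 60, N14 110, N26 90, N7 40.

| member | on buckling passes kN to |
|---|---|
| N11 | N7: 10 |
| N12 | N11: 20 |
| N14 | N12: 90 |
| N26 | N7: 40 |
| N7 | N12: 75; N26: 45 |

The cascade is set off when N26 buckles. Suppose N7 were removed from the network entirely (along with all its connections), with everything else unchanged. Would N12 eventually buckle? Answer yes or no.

no

With N7 removed:
Round 1 — N26 buckles (initial).
No further bucklings.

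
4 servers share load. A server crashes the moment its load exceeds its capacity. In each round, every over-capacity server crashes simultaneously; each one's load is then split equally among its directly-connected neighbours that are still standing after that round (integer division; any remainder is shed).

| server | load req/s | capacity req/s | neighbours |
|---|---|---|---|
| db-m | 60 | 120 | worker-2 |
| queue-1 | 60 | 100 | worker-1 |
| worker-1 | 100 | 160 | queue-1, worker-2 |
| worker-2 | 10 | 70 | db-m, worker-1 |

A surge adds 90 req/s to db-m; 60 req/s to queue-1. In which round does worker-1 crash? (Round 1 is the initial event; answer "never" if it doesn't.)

2

Round 1 — db-m at 150 > 120; queue-1 at 120 > 100. db-m, queue-1 crash.
  db-m sheds 150 req/s to worker-2: 150 each.
    worker-2: 10+150 = 160 > 70
  queue-1 sheds 120 req/s to worker-1: 120 each.
    worker-1: 100+120 = 220 > 160
Round 2 — worker-1, worker-2 crash.
  worker-1 sheds 220 req/s: no online neighbours, lost.
  worker-2 sheds 160 req/s: no online neighbours, lost.
No further crashes.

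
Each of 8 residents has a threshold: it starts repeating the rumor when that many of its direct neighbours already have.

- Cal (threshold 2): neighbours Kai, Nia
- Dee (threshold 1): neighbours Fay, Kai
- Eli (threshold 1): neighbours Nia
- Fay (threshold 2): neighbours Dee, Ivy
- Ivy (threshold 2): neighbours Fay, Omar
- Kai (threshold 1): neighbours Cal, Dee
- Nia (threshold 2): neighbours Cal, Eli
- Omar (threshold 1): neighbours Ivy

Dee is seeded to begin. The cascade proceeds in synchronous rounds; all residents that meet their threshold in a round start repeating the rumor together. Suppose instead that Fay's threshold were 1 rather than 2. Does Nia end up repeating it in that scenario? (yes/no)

With Fay's threshold at 1:
Round 1 — Dee starts repeating the rumor (initial).
Round 2 — checking thresholds:
  Fay: 1 of 2 neighbours ≥ 1, starts repeating the rumor.
  Kai: 1 of 2 neighbours ≥ 1, starts repeating the rumor.
Round 3 — no new spreads; cascade stops.

no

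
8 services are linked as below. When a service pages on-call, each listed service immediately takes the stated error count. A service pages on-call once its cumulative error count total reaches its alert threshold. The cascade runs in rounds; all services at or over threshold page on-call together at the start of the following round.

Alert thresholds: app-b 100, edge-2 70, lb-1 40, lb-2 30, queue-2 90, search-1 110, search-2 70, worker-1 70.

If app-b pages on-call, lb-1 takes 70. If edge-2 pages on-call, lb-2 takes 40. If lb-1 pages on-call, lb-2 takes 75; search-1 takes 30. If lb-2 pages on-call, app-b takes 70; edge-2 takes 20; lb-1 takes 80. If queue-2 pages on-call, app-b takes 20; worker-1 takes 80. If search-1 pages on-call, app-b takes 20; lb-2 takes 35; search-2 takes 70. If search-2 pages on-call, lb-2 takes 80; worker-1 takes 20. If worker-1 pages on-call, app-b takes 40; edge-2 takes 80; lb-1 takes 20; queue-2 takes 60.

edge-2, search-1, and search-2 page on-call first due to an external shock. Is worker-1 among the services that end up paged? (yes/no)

no

Round 1 — edge-2, search-1, search-2 page on-call (initial).
  app-b: +20 → 20 < 100
  lb-2: +40+35+80 → 155 ≥ 30
  worker-1: +20 → 20 < 70
Round 2 — lb-2 pages on-call.
  app-b: +70 → 90 < 100
  lb-1: +80 → 80 ≥ 40
Round 3 — lb-1 pages on-call.
No further pages.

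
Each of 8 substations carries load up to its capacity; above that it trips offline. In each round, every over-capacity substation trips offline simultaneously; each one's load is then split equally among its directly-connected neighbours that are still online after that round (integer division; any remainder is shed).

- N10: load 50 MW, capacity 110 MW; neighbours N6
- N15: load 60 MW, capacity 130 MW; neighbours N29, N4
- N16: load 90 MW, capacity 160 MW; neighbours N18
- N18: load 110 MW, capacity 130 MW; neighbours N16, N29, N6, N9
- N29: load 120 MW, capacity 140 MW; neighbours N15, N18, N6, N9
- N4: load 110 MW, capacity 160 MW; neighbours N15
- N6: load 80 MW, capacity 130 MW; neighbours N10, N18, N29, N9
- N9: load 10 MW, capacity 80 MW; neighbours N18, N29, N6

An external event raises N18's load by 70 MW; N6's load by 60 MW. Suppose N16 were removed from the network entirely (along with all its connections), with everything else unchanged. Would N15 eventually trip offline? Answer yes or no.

With N16 removed:
Round 1 — N18 at 180 > 130; N6 at 140 > 130. N18, N6 trip offline.
  N18 sheds 180 MW to N29, N9: 90 each.
    N29: 120+90 = 210 > 140
    N9: 10+90 = 100 > 80
  N6 sheds 140 MW to N10, N29, N9: 46 each (2 lost).
    N10: 50+46 = 96 ≤ 110
    N29: 210+46 = 256 > 140
    N9: 100+46 = 146 > 80
Round 2 — N29, N9 trip offline.
  N29 sheds 256 MW to N15: 256 each.
    N15: 60+256 = 316 > 130
  N9 sheds 146 MW: no online neighbours, lost.
Round 3 — N15 trips offline.
  N15 sheds 316 MW to N4: 316 each.
    N4: 110+316 = 426 > 160
Round 4 — N4 trips offline.
  N4 sheds 426 MW: no online neighbours, lost.
No further trips.

yes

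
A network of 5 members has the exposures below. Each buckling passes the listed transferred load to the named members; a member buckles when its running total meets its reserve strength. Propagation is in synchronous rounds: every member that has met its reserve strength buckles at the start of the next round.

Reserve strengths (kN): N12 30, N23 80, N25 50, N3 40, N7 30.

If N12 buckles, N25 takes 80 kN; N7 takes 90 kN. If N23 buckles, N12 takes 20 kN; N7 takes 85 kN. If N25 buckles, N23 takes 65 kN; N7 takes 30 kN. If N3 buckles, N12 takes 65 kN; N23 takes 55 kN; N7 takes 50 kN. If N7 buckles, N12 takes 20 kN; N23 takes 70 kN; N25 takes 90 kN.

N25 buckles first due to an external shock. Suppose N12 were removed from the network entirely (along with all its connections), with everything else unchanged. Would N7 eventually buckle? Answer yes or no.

With N12 removed:
Round 1 — N25 buckles (initial).
  N23: +65 → 65 < 80
  N7: +30 → 30 ≥ 30
Round 2 — N7 buckles.
  N23: +70 → 135 ≥ 80
Round 3 — N23 buckles.
No further bucklings.

yes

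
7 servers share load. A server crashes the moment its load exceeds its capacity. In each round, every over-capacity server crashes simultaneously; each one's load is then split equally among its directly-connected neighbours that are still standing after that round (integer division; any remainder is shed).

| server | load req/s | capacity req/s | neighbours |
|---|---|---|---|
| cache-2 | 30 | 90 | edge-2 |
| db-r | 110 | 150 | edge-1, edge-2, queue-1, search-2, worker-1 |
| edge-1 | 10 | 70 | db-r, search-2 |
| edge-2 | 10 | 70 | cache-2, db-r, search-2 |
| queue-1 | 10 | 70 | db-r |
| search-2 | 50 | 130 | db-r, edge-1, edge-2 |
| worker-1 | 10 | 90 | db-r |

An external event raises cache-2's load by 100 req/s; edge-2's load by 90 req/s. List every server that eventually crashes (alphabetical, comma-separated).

cache-2, db-r, edge-1, edge-2, search-2

Round 1 — cache-2 at 130 > 90; edge-2 at 100 > 70. cache-2, edge-2 crash.
  cache-2 sheds 130 req/s: no online neighbours, lost.
  edge-2 sheds 100 req/s to db-r, search-2: 50 each.
    db-r: 110+50 = 160 > 150
    search-2: 50+50 = 100 ≤ 130
Round 2 — db-r crashes.
  db-r sheds 160 req/s to edge-1, queue-1, search-2, worker-1: 40 each.
    edge-1: 10+40 = 50 ≤ 70
    queue-1: 10+40 = 50 ≤ 70
    search-2: 100+40 = 140 > 130
    worker-1: 10+40 = 50 ≤ 90
Round 3 — search-2 crashes.
  search-2 sheds 140 req/s to edge-1: 140 each.
    edge-1: 50+140 = 190 > 70
Round 4 — edge-1 crashes.
  edge-1 sheds 190 req/s: no online neighbours, lost.
No further crashes.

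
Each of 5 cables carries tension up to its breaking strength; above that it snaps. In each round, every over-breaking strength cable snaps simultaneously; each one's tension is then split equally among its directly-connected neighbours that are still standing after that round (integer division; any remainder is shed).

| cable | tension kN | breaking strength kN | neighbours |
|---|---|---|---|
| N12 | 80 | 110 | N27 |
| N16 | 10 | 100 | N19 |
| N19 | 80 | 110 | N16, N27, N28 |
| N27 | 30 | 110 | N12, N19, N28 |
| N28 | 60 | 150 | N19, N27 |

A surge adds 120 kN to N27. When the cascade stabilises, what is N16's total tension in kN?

Round 1 — N27 at 150 > 110. N27 snaps.
  N27 sheds 150 kN to N12, N19, N28: 50 each.
    N12: 80+50 = 130 > 110
    N19: 80+50 = 130 > 110
    N28: 60+50 = 110 ≤ 150
Round 2 — N12, N19 snap.
  N12 sheds 130 kN: no online neighbours, lost.
  N19 sheds 130 kN to N16, N28: 65 each.
    N16: 10+65 = 75 ≤ 100
    N28: 110+65 = 175 > 150
Round 3 — N28 snaps.
  N28 sheds 175 kN: no online neighbours, lost.
No further breaks.

75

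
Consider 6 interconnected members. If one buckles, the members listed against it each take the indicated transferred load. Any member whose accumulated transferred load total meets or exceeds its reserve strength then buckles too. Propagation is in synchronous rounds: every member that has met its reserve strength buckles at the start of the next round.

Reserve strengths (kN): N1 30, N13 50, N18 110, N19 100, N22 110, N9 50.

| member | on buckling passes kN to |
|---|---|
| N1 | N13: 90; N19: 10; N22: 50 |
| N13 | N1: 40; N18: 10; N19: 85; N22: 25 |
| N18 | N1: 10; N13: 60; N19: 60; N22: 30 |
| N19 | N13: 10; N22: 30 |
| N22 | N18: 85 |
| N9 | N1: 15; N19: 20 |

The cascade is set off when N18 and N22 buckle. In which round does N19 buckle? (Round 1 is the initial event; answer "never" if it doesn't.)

Round 1 — N18, N22 buckle (initial).
  N1: +10 → 10 < 30
  N13: +60 → 60 ≥ 50
  N19: +60 → 60 < 100
Round 2 — N13 buckles.
  N1: +40 → 50 ≥ 30
  N19: +85 → 145 ≥ 100
Round 3 — N1, N19 buckle.
No further bucklings.

3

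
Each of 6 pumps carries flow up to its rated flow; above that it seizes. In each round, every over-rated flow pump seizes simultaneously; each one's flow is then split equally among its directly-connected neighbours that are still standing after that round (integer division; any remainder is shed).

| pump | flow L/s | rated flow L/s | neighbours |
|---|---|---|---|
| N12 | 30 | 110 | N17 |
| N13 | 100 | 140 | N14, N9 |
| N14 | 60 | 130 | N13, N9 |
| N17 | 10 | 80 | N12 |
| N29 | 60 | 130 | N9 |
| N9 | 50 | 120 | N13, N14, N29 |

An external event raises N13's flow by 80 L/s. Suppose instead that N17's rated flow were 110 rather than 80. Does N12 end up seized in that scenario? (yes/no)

With N17's rated flow at 110:
Round 1 — N13 at 180 > 140. N13 seizes.
  N13 sheds 180 L/s to N14, N9: 90 each.
    N14: 60+90 = 150 > 130
    N9: 50+90 = 140 > 120
Round 2 — N14, N9 seize.
  N14 sheds 150 L/s: no online neighbours, lost.
  N9 sheds 140 L/s to N29: 140 each.
    N29: 60+140 = 200 > 130
Round 3 — N29 seizes.
  N29 sheds 200 L/s: no online neighbours, lost.
No further seizures.

no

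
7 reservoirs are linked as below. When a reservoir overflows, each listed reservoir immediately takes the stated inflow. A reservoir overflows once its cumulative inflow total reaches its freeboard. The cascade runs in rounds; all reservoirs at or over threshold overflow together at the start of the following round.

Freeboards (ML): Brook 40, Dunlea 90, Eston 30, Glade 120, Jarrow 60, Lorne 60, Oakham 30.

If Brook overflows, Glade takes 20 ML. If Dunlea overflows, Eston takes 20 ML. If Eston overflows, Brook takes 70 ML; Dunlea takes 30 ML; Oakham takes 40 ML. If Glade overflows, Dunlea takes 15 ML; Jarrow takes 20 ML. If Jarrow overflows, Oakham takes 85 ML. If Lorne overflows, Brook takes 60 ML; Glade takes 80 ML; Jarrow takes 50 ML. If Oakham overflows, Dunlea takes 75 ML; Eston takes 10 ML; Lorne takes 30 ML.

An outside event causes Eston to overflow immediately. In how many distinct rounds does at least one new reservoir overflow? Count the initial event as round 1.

3

Round 1 — Eston overflows (initial).
  Brook: +70 → 70 ≥ 40
  Dunlea: +30 → 30 < 90
  Oakham: +40 → 40 ≥ 30
Round 2 — Brook, Oakham overflow.
  Dunlea: +75 → 105 ≥ 90
  Glade: +20 → 20 < 120
  Lorne: +30 → 30 < 60
Round 3 — Dunlea overflows.
No further overflows.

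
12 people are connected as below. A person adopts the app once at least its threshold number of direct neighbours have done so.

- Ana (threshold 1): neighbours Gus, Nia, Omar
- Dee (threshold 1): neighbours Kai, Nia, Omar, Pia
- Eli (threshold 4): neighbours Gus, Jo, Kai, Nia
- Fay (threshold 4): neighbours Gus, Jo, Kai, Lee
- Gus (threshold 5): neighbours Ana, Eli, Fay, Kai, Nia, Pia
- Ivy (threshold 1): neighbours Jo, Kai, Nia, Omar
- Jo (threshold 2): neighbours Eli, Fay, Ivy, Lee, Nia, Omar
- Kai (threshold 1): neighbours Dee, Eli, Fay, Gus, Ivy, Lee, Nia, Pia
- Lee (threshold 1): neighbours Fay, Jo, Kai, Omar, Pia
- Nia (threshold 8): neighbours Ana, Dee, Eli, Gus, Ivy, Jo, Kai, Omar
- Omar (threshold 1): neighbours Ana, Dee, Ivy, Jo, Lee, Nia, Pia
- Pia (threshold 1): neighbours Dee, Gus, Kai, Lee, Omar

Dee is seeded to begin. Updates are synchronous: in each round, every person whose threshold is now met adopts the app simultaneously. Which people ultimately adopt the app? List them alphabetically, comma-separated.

Round 1 — Dee adopts the app (initial).
Round 2 — checking thresholds:
  Kai: 1 of 8 neighbours ≥ 1, adopts the app.
  Nia: 1 of 8 neighbours < 8, below threshold.
  Omar: 1 of 7 neighbours ≥ 1, adopts the app.
  Pia: 1 of 5 neighbours ≥ 1, adopts the app.
Round 3 — checking thresholds:
  Ana: 1 of 3 neighbours ≥ 1, adopts the app.
  Eli: 1 of 4 neighbours < 4, below threshold.
  Fay: 1 of 4 neighbours < 4, below threshold.
  Gus: 2 of 6 neighbours < 5, below threshold.
  Ivy: 2 of 4 neighbours ≥ 1, adopts the app.
  Jo: 1 of 6 neighbours < 2, below threshold.
  Lee: 3 of 5 neighbours ≥ 1, adopts the app.
  Nia: 3 of 8 neighbours < 8, below threshold.
Round 4 — checking thresholds:
  Eli: 1 of 4 neighbours < 4, below threshold.
  Fay: 2 of 4 neighbours < 4, below threshold.
  Gus: 3 of 6 neighbours < 5, below threshold.
  Jo: 3 of 6 neighbours ≥ 2, adopts the app.
  Nia: 5 of 8 neighbours < 8, below threshold.
Round 5 — no new adoptions; cascade stops.

Ana, Dee, Ivy, Jo, Kai, Lee, Omar, Pia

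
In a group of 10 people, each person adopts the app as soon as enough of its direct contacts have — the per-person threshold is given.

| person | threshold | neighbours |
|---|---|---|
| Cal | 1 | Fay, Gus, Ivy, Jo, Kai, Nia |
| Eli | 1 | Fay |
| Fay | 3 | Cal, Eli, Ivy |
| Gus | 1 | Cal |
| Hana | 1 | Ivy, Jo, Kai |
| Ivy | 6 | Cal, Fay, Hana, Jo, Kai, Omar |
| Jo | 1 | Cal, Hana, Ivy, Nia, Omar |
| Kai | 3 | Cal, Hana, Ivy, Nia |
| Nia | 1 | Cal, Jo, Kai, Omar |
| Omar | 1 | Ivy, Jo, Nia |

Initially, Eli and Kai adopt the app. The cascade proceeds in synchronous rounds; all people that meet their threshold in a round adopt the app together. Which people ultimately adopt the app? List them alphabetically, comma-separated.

Round 1 — Eli, Kai adopt the app (initial).
Round 2 — checking thresholds:
  Cal: 1 of 6 neighbours ≥ 1, adopts the app.
  Fay: 1 of 3 neighbours < 3, not yet.
  Hana: 1 of 3 neighbours ≥ 1, adopts the app.
  Ivy: 1 of 6 neighbours < 6, not yet.
  Nia: 1 of 4 neighbours ≥ 1, adopts the app.
Round 3 — checking thresholds:
  Fay: 2 of 3 neighbours < 3, not yet.
  Gus: 1 of 1 neighbours ≥ 1, adopts the app.
  Ivy: 3 of 6 neighbours < 6, not yet.
  Jo: 3 of 5 neighbours ≥ 1, adopts the app.
  Omar: 1 of 3 neighbours ≥ 1, adopts the app.
Round 4 — no new adoptions; cascade stops.

Cal, Eli, Gus, Hana, Jo, Kai, Nia, Omar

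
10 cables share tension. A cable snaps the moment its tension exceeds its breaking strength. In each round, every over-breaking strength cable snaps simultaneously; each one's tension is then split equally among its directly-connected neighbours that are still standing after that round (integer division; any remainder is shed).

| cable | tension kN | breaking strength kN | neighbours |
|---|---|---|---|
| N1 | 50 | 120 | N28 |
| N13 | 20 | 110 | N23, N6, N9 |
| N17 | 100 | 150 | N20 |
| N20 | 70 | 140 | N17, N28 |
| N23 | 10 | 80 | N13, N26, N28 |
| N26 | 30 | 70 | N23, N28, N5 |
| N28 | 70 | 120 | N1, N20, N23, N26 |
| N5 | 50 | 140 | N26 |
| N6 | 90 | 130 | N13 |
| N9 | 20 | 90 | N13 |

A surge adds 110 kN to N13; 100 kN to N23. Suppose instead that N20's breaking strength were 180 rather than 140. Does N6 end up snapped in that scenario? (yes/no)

yes

With N20's breaking strength at 180:
Round 1 — N13 at 130 > 110; N23 at 110 > 80. N13, N23 snap.
  N13 sheds 130 kN to N6, N9: 65 each.
    N6: 90+65 = 155 > 130
    N9: 20+65 = 85 ≤ 90
  N23 sheds 110 kN to N26, N28: 55 each.
    N26: 30+55 = 85 > 70
    N28: 70+55 = 125 > 120
Round 2 — N26, N28, N6 snap.
  N26 sheds 85 kN to N5: 85 each.
    N5: 50+85 = 135 ≤ 140
  N28 sheds 125 kN to N1, N20: 62 each (1 lost).
    N1: 50+62 = 112 ≤ 120
    N20: 70+62 = 132 ≤ 180
  N6 sheds 155 kN: no online neighbours, lost.
No further breaks.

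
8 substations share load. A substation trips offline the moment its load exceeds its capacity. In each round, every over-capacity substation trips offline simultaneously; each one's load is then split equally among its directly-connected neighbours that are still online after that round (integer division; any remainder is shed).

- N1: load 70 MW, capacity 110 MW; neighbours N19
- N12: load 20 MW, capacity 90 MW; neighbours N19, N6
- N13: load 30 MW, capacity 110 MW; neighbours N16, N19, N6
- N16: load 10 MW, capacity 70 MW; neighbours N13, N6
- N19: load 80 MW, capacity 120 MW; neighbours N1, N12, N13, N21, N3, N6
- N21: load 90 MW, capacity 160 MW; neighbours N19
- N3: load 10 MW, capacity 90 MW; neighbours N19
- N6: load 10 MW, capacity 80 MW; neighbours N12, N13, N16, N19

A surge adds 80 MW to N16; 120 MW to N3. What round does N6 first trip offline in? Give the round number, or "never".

3

Round 1 — N16 at 90 > 70; N3 at 130 > 90. N16, N3 trip offline.
  N16 sheds 90 MW to N13, N6: 45 each.
    N13: 30+45 = 75 ≤ 110
    N6: 10+45 = 55 ≤ 80
  N3 sheds 130 MW to N19: 130 each.
    N19: 80+130 = 210 > 120
Round 2 — N19 trips offline.
  N19 sheds 210 MW to N1, N12, N13, N21, N6: 42 each.
    N1: 70+42 = 112 > 110
    N12: 20+42 = 62 ≤ 90
    N13: 75+42 = 117 > 110
    N21: 90+42 = 132 ≤ 160
    N6: 55+42 = 97 > 80
Round 3 — N1, N13, N6 trip offline.
  N1 sheds 112 MW: no online neighbours, lost.
  N13 sheds 117 MW: no online neighbours, lost.
  N6 sheds 97 MW to N12: 97 each.
    N12: 62+97 = 159 > 90
Round 4 — N12 trips offline.
  N12 sheds 159 MW: no online neighbours, lost.
No further trips.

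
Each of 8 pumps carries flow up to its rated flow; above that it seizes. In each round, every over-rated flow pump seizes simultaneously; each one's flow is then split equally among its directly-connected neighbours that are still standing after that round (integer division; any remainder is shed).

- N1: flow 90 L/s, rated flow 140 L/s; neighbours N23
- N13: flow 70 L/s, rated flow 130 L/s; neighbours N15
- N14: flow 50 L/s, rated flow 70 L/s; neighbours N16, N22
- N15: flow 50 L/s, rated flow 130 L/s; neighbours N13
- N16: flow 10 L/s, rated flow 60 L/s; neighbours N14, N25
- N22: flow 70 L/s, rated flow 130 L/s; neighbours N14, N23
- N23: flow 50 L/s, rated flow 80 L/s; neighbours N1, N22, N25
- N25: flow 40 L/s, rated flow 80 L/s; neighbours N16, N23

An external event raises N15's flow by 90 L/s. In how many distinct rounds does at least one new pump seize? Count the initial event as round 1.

2

Round 1 — N15 at 140 > 130. N15 seizes.
  N15 sheds 140 L/s to N13: 140 each.
    N13: 70+140 = 210 > 130
Round 2 — N13 seizes.
  N13 sheds 210 L/s: no online neighbours, lost.
No further seizures.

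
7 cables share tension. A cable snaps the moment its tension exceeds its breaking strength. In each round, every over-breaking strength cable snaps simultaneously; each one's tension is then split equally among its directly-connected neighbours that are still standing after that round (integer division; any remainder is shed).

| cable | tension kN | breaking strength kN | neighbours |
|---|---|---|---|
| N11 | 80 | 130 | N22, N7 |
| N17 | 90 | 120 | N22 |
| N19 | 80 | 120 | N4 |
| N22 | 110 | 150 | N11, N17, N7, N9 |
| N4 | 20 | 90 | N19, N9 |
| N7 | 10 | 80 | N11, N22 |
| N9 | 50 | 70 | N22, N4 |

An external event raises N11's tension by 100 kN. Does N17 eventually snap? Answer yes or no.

Round 1 — N11 at 180 > 130. N11 snaps.
  N11 sheds 180 kN to N22, N7: 90 each.
    N22: 110+90 = 200 > 150
    N7: 10+90 = 100 > 80
Round 2 — N22, N7 snap.
  N22 sheds 200 kN to N17, N9: 100 each.
    N17: 90+100 = 190 > 120
    N9: 50+100 = 150 > 70
  N7 sheds 100 kN: no online neighbours, lost.
Round 3 — N17, N9 snap.
  N17 sheds 190 kN: no online neighbours, lost.
  N9 sheds 150 kN to N4: 150 each.
    N4: 20+150 = 170 > 90
Round 4 — N4 snaps.
  N4 sheds 170 kN to N19: 170 each.
    N19: 80+170 = 250 > 120
Round 5 — N19 snaps.
  N19 sheds 250 kN: no online neighbours, lost.
No further breaks.

yes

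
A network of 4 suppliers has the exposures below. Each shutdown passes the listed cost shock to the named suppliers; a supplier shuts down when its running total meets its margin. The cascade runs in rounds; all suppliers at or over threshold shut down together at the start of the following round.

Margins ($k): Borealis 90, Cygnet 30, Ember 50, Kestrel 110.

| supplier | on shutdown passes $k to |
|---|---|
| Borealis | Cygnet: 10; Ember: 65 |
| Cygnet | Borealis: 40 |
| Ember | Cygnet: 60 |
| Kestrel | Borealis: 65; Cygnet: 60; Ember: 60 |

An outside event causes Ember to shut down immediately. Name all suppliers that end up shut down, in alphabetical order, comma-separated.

Round 1 — Ember shuts down (initial).
  Cygnet: +60 → 60 ≥ 30
Round 2 — Cygnet shuts down.
  Borealis: +40 → 40 < 90
No further shutdowns.

Cygnet, Ember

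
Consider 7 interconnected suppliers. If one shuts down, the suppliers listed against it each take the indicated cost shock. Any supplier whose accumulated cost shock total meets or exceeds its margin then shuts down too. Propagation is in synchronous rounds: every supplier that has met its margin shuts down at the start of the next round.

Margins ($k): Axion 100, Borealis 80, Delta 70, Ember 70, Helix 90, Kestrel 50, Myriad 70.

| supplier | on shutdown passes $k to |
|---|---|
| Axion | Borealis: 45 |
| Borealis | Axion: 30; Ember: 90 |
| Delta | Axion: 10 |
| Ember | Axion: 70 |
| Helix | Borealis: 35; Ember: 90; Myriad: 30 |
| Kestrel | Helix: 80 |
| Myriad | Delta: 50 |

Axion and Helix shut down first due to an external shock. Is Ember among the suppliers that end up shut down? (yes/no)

yes

Round 1 — Axion, Helix shut down (initial).
  Borealis: +45+35 → 80 ≥ 80
  Ember: +90 → 90 ≥ 70
  Myriad: +30 → 30 < 70
Round 2 — Borealis, Ember shut down.
No further shutdowns.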